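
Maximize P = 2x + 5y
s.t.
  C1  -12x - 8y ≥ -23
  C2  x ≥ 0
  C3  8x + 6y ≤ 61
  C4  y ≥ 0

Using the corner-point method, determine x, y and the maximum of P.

x = 0, y = 23/8, maximum P = 115/8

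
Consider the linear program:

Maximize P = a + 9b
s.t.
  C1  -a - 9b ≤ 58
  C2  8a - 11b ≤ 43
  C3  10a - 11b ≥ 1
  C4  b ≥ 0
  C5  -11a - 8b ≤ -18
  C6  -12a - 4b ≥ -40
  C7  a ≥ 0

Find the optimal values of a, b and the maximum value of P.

a = 111/43, b = 97/43, maximum P = 984/43

Feasible corners and P = a + 9b:
  (206/201, 169/201) → P = 1727/201
  (111/43, 97/43) → P = 984/43
  (18/11, 0) → P = 18/11
  (10/3, 0) → P = 10/3

At the optimal vertex, 10a - 11b = 1 and -12a - 4b = -40.
Solving simultaneously gives a = 111/43, b = 97/43.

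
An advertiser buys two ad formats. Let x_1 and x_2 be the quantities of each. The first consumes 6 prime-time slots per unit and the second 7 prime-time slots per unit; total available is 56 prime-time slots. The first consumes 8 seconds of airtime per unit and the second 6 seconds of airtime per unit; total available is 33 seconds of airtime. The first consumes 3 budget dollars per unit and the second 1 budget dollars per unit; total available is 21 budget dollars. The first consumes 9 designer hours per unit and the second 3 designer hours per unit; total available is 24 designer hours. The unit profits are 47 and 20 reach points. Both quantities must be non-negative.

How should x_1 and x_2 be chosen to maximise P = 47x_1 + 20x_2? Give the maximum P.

Extreme points and P = 47x_1 + 20x_2:
  (0, 0) → P = 0
  (0, 11/2) → P = 110
  (8/3, 0) → P = 376/3
  (3/2, 7/2) → P = 281/2

x_1 = 3/2, x_2 = 7/2, maximum P = 281/2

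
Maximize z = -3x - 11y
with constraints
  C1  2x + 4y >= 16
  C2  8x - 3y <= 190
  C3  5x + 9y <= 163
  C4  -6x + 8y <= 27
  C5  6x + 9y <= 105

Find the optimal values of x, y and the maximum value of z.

Extreme points and z = -3x - 11y:
  (404/19, -126/19) → z = 174/19
  (1/2, 15/4) → z = -171/4
  (45/2, -10/3) → z = -185/6
  (199/34, 132/17) → z = -3501/34

x = 404/19, y = -126/19, maximum z = 174/19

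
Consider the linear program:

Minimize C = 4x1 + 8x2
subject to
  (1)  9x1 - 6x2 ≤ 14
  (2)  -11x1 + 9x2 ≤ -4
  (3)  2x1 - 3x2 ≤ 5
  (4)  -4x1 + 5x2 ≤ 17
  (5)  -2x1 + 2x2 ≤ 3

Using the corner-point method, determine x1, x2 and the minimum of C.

x1 = -11/5, x2 = -47/15, minimum C = -508/15

Extreme points and C = 4x1 + 8x2:
  (34/5, 118/15) → C = 1352/15
  (4/5, -17/15) → C = -88/15
  (-11/5, -47/15) → C = -508/15

The optimum lies where -11x1 + 9x2 = -4 and 2x1 - 3x2 = 5.
Solving simultaneously gives x1 = -11/5, x2 = -47/15.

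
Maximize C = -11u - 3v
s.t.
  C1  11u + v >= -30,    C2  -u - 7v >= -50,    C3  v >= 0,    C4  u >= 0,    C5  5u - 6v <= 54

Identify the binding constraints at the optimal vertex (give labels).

Extreme points and C = -11u - 3v:
  (0, 50/7) → C = -150/7
  (678/41, 196/41) → C = -8046/41
  (0, 0) → C = 0
  (54/5, 0) → C = -594/5

The maximum is at (0, 0). Substituting into each constraint, equality holds for C3 and C4; the remaining constraints have slack.

C3 and C4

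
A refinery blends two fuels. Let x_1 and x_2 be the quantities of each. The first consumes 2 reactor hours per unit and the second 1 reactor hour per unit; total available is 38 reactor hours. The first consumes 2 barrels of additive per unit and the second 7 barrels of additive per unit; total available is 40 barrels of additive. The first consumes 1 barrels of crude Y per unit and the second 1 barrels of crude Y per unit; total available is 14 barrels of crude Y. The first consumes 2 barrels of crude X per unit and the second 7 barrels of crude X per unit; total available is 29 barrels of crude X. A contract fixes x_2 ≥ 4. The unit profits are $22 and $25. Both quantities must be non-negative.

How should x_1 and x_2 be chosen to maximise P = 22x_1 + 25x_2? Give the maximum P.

Feasible corners and P = 22x_1 + 25x_2:
  (0, 29/7) → P = 725/7
  (0, 4) → P = 100
  (1/2, 4) → P = 111

The optimum lies where 2x_1 + 7x_2 = 29 and x_2 = 4.
Solving simultaneously gives x_1 = 1/2, x_2 = 4.

x_1 = 1/2, x_2 = 4, maximum P = 111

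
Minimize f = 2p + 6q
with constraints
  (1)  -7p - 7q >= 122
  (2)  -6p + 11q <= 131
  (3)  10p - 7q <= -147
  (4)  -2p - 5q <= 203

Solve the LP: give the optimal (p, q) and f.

p = -539/16, q = -217/8, minimum f = -1841/8

Corner points and f = 2p + 6q:
  (-2259/119, 185/119) → f = -3408/119
  (-269/17, -191/119) → f = -4912/119
  (-722/13, -239/13) → f = -2878/13
  (-539/16, -217/8) → f = -1841/8

The binding constraints are 10p - 7q = -147 and -2p - 5q = 203.
Solving simultaneously gives p = -539/16, q = -217/8.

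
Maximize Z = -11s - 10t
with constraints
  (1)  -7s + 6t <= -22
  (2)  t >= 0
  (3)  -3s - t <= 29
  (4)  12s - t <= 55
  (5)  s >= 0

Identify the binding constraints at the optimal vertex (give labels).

Extreme points and Z = -11s - 10t:
  (22/7, 0) → Z = -242/7
  (308/65, 121/65) → Z = -4598/65
  (55/12, 0) → Z = -605/12

The maximum is at (22/7, 0). Substituting into each constraint, equality holds for (1) and (2); the remaining constraints have slack.

(1) and (2)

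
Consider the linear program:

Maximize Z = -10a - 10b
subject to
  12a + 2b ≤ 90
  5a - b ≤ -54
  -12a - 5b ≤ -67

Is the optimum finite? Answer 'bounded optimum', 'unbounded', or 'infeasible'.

bounded optimum

Extreme points and Z = -10a - 10b:
  (-9/11, 549/11) → Z = -5400/11
  (-203/37, 983/37) → Z = -7800/37
The feasible region has finitely many vertices and no improving ray; the maximum is -7800/37 at (-203/37, 983/37).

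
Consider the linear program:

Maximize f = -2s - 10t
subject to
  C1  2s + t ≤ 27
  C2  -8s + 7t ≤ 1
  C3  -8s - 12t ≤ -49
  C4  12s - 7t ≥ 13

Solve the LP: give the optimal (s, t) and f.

Vertices and f = -2s - 10t:
  (94/11, 109/11) → f = -1278/11
  (275/16, -59/8) → f = 315/8
  (7/2, 29/7) → f = -339/7
  (499/200, 121/50) → f = -2919/100

The binding constraints are 2s + t = 27 and -8s - 12t = -49.
Solving simultaneously gives s = 275/16, t = -59/8.

s = 275/16, t = -59/8, maximum f = 315/8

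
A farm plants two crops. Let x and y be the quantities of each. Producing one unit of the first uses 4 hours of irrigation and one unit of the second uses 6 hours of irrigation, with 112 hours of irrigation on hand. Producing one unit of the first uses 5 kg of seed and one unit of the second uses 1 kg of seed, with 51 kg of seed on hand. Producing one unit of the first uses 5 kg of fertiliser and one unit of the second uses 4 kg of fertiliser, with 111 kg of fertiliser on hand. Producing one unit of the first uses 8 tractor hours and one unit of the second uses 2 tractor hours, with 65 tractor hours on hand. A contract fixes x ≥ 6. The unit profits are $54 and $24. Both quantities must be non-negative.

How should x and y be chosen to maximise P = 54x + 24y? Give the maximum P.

Extreme points and P = 54x + 24y:
  (65/8, 0) → P = 1755/4
  (6, 0) → P = 324
  (6, 17/2) → P = 528

The optimum lies where 8x + 2y = 65 and x = 6.
Solving simultaneously gives x = 6, y = 17/2.

x = 6, y = 17/2, maximum P = 528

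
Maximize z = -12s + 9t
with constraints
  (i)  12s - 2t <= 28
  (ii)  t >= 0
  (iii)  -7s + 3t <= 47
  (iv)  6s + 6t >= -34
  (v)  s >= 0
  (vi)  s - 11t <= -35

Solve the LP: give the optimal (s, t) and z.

Extreme points and z = -12s + 9t:
  (89/11, 380/11) → z = 2352/11
  (189/65, 224/65) → z = -252/65
  (0, 47/3) → z = 141
  (0, 35/11) → z = 315/11

s = 89/11, t = 380/11, maximum z = 2352/11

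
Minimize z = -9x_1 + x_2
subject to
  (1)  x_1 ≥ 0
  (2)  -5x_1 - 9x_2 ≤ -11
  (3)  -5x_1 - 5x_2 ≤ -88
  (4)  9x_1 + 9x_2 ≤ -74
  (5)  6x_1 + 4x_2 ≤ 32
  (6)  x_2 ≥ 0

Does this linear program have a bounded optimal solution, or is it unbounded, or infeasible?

Constraints -5x_1 - 5x_2 ≤ -88 and 9x_1 + 9x_2 ≤ -74 have parallel boundaries but demand opposite sides — no point can satisfy both, so the region is empty.

infeasible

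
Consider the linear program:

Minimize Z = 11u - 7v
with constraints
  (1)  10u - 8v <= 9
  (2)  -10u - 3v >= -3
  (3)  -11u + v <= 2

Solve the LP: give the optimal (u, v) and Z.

Vertices and Z = 11u - 7v:
  (51/110, -6/11) → Z = 981/110
  (-25/78, -119/78) → Z = 93/13
  (-3/43, 53/43) → Z = -404/43

u = -3/43, v = 53/43, minimum Z = -404/43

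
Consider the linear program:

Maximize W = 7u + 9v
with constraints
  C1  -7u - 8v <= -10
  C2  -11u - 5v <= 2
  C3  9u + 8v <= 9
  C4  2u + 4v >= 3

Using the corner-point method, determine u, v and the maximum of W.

u = -61/43, v = 117/43, maximum W = 626/43

The binding constraints are -11u - 5v = 2 and 9u + 8v = 9.
Solving simultaneously gives u = -61/43, v = 117/43.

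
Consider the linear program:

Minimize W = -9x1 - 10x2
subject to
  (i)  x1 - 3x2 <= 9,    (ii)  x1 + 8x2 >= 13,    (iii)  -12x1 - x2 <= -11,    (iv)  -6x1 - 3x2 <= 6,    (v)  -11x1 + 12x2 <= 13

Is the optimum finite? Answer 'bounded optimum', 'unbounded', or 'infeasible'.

unbounded

From the feasible point (111/11, 4/11), moving in the direction (3, 1) keeps every constraint satisfied while W decreases without bound.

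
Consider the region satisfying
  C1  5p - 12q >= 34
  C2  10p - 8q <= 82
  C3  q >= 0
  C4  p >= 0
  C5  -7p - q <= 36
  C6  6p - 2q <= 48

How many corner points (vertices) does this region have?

Pairwise boundary intersections that survive every other constraint:
  (34/5, 0)
  (254/31, 18/31)
  (8, 0)

3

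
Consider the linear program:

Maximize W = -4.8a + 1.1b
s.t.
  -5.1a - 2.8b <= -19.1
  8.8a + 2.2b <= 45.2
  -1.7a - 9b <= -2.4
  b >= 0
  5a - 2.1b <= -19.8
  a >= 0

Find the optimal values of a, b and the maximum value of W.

Vertices and W = -4.8a + 1.1b:
  (1284/737, 10006/737) → W = 24217/3685
  (0, 226/11) → W = 113/5
  (0, 66/7) → W = 363/35

The optimum lies where 8.8a + 2.2b = 45.2 and a = 0.
Solving simultaneously gives a = 0, b = 226/11.

a = 0, b = 226/11, maximum W = 113/5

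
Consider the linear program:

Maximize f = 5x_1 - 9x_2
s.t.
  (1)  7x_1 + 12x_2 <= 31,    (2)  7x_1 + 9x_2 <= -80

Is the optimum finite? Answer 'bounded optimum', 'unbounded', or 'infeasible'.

unbounded

From the feasible point (-59, 37), moving in the direction (9, -7) keeps every constraint satisfied while f increases without bound.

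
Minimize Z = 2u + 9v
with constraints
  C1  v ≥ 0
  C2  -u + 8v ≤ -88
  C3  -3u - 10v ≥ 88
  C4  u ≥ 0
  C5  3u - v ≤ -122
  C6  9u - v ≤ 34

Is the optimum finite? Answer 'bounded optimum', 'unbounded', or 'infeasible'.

infeasible

The boundaries 3u - v = -122 and 9u - v = 34 meet at (26, 200), but that point violates -u + 8v ≤ -88. Every candidate vertex is excluded by some other constraint, so the feasible region is empty.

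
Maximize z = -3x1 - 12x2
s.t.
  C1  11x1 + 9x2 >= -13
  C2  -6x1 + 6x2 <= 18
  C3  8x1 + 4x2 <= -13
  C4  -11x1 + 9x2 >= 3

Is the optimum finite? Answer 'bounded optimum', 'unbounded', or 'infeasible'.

The boundaries 11x1 + 9x2 = -13 and -6x1 + 6x2 = 18 meet at (-2, 1), but that point violates 8x1 + 4x2 ≤ -13. Every candidate vertex is excluded by some other constraint, so the feasible region is empty.

infeasible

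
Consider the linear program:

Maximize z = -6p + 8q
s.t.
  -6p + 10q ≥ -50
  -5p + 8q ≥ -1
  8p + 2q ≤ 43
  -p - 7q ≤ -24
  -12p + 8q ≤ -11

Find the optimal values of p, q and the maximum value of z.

p = 183/44, q = 107/22, maximum z = 307/22

The optimum lies where 8p + 2q = 43 and -12p + 8q = -11.
Solving simultaneously gives p = 183/44, q = 107/22.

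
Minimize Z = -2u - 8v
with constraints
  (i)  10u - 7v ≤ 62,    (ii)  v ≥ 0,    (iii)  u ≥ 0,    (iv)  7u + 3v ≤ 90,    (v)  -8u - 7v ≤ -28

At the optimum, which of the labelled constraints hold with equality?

Corner points and Z = -2u - 8v:
  (31/5, 0) → Z = -62/5
  (816/79, 466/79) → Z = -5360/79
  (7/2, 0) → Z = -7
  (0, 30) → Z = -240
  (0, 4) → Z = -32

The minimum is at (0, 30). Substituting into each constraint, equality holds for (iii) and (iv); the remaining constraints have slack.

(iii) and (iv)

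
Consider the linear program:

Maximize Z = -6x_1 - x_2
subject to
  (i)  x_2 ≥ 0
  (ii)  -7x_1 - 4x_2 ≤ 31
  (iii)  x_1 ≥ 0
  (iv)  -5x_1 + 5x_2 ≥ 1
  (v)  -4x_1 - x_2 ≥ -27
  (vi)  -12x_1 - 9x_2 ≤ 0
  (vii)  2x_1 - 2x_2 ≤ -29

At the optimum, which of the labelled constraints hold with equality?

(iii) and (vii)

Corner points and Z = -6x_1 - x_2:
  (0, 27) → Z = -27
  (0, 29/2) → Z = -29/2
  (5/2, 17) → Z = -32

The maximum is at (0, 29/2). Substituting into each constraint, equality holds for (iii) and (vii); the remaining constraints have slack.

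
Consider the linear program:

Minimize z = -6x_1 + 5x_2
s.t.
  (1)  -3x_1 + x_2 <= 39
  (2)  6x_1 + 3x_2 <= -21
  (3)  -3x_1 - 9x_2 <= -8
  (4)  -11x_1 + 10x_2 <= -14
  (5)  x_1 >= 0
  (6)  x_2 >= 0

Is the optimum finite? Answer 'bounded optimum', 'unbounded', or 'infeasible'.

infeasible

The boundaries -3x_1 - 9x_2 = -8 and -11x_1 + 10x_2 = -14 meet at (206/129, 46/129), but that point violates 6x_1 + 3x_2 ≤ -21. Every candidate vertex is excluded by some other constraint, so the feasible region is empty.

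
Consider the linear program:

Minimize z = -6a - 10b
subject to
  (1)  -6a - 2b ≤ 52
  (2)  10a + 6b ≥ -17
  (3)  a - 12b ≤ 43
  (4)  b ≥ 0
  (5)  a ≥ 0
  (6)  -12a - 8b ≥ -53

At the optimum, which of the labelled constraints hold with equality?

(5) and (6)

Feasible corners and z = -6a - 10b:
  (0, 0) → z = 0
  (53/12, 0) → z = -53/2
  (0, 53/8) → z = -265/4

The minimum is at (0, 53/8). Substituting into each constraint, equality holds for (5) and (6); the remaining constraints have slack.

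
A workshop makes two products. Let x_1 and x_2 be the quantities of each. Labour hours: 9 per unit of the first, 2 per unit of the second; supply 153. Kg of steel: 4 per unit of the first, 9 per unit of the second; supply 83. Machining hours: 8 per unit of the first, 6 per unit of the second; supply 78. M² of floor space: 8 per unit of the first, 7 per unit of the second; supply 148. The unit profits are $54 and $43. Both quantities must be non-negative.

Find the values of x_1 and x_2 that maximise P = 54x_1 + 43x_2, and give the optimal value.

Vertices and P = 54x_1 + 43x_2:
  (0, 0) → P = 0
  (0, 83/9) → P = 3569/9
  (39/4, 0) → P = 1053/2
  (17/4, 22/3) → P = 3269/6

x_1 = 17/4, x_2 = 22/3, maximum P = 3269/6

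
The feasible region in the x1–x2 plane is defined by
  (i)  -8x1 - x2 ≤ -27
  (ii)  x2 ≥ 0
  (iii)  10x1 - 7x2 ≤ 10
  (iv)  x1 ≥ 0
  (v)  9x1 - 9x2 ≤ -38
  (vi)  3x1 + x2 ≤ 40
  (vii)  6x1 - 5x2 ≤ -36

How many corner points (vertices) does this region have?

Pairwise boundary intersections that survive every other constraint:
  (0, 27)
  (99/46, 225/23)
  (0, 40)
  (164/21, 116/7)

4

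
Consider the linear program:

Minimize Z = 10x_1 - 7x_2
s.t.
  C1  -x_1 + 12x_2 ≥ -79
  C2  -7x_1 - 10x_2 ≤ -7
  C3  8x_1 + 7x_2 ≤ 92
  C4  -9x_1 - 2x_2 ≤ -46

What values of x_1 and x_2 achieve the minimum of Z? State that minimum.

Corner points and Z = 10x_1 - 7x_2:
  (437/47, -273/47) → Z = 6281/47
  (1657/103, -540/103) → Z = 20350/103
  (223/38, -259/76) → Z = 6273/76
  (138/47, 460/47) → Z = -1840/47

The optimum lies where 8x_1 + 7x_2 = 92 and -9x_1 - 2x_2 = -46.
Solving simultaneously gives x_1 = 138/47, x_2 = 460/47.

x_1 = 138/47, x_2 = 460/47, minimum Z = -1840/47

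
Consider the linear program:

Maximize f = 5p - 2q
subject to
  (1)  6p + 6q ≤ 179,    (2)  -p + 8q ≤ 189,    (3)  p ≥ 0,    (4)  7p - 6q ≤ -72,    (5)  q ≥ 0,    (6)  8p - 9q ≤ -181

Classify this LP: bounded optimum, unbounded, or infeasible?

Vertices and f = 5p - 2q:
  (0, 189/8) → f = -189/4
  (23/5, 121/5) → f = -127/5
  (0, 181/9) → f = -362/9
The feasible region has finitely many vertices and no improving ray; the maximum is -127/5 at (23/5, 121/5).

bounded optimum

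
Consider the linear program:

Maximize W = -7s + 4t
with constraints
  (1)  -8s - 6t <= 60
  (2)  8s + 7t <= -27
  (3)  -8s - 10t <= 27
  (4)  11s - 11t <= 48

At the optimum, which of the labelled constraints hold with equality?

Corner points and W = -7s + 4t:
  (-129/4, 33) → W = 1431/4
  (-219/16, 33/4) → W = 2061/16
  (-27/8, 0) → W = 189/8

The maximum is at (-129/4, 33). Substituting into each constraint, equality holds for (1) and (2); the remaining constraints have slack.

(1) and (2)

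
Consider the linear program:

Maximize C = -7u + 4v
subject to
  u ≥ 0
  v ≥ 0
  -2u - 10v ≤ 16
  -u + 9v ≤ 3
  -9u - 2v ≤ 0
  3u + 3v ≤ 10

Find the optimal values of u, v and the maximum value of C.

The optimum lies where u = 0 and -u + 9v = 3.
Solving simultaneously gives u = 0, v = 1/3.

u = 0, v = 1/3, maximum C = 4/3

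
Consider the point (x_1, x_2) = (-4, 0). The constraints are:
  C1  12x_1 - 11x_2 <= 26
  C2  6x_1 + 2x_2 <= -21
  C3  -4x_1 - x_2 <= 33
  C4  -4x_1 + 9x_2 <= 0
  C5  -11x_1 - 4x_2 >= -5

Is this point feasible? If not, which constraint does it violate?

not feasible — violates C4

Constraint C4: -4x_1 + 9x_2 = 16, which is not ≤ 0. All other constraints are satisfied.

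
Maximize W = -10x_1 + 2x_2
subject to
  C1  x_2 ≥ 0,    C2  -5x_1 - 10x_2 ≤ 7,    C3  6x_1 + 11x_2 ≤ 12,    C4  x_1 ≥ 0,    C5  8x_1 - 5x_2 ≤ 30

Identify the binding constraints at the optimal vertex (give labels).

Corner points and W = -10x_1 + 2x_2:
  (2, 0) → W = -20
  (0, 0) → W = 0
  (0, 12/11) → W = 24/11

The maximum is at (0, 12/11). Substituting into each constraint, equality holds for C3 and C4; the remaining constraints have slack.

C3 and C4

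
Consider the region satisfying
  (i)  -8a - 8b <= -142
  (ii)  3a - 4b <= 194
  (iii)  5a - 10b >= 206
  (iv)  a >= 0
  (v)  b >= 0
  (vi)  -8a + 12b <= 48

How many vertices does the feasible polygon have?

The feasible vertices (each the meet of two boundaries and inside every other half-plane) are:
  (558/5, 176/5)
  (194/3, 0)
  (206/5, 0)

3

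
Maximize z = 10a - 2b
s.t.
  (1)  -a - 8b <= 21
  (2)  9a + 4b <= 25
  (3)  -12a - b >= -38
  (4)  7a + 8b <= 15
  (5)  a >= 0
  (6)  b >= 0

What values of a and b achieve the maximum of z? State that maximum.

a = 15/7, b = 0, maximum z = 150/7

The binding constraints are 7a + 8b = 15 and b = 0.
Solving simultaneously gives a = 15/7, b = 0.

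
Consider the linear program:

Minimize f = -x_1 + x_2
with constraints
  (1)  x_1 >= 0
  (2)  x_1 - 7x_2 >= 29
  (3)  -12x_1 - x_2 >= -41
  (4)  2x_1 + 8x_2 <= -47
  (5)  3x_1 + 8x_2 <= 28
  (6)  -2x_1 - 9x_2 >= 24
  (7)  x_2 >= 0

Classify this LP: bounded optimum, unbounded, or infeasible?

The boundaries x_1 = 0 and 2x_1 + 8x_2 = -47 meet at (0, -47/8), but that point violates x_2 ≥ 0. Every candidate vertex is excluded by some other constraint, so the feasible region is empty.

infeasible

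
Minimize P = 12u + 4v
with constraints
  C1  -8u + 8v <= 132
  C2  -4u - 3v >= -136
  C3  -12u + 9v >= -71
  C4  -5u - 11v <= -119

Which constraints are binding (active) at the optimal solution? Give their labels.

Extreme points and P = 12u + 4v:
  (173/14, 202/7) → P = 1846/7
  (-125/32, 403/32) → P = 7/2
  (479/24, 337/18) → P = 5659/18
  (1852/177, 1073/177) → P = 26516/177

The minimum is at (-125/32, 403/32). Substituting into each constraint, equality holds for C1 and C4; the remaining constraints have slack.

C1 and C4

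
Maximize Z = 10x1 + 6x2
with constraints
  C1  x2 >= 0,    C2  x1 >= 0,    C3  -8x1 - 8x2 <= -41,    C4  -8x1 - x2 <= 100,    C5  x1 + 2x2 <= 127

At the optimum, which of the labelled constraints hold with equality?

Corner points and Z = 10x1 + 6x2:
  (41/8, 0) → Z = 205/4
  (127, 0) → Z = 1270
  (0, 41/8) → Z = 123/4
  (0, 127/2) → Z = 381

The maximum is at (127, 0). Substituting into each constraint, equality holds for C1 and C5; the remaining constraints have slack.

C1 and C5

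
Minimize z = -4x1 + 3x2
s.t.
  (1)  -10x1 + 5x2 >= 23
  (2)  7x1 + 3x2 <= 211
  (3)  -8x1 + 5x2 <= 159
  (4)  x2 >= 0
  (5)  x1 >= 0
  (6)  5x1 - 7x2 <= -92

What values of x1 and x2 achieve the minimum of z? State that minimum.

Extreme points and z = -4x1 + 3x2:
  (986/65, 2271/65) → z = 2869/65
  (299/45, 161/9) → z = 1219/45
  (578/59, 2801/59) → z = 6091/59
  (0, 159/5) → z = 477/5
  (0, 92/7) → z = 276/7

At the optimal vertex, -10x1 + 5x2 = 23 and 5x1 - 7x2 = -92.
Solving simultaneously gives x1 = 299/45, x2 = 161/9.

x1 = 299/45, x2 = 161/9, minimum z = 1219/45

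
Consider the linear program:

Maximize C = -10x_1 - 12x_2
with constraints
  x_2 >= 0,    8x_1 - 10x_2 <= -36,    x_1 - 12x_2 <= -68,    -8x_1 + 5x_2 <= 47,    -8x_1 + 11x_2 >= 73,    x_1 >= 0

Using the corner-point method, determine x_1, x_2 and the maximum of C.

Corner points and C = -10x_1 - 12x_2:
  (167/4, 37) → C = -1723/2
  (0, 47/5) → C = -564/5
  (0, 73/11) → C = -876/11
The feasible region is unbounded (it extends along (5, 4), (5, 8)), but C strictly decreases along every unbounded feasible direction, so there is no improving ray and the maximum is attained at a vertex.

x_1 = 0, x_2 = 73/11, maximum C = -876/11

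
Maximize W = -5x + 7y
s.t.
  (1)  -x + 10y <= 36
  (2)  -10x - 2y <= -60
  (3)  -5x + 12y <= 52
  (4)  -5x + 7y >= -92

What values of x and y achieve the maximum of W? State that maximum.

x = 88/17, y = 70/17, maximum W = 50/17

The binding constraints are -x + 10y = 36 and -10x - 2y = -60.
Solving simultaneously gives x = 88/17, y = 70/17.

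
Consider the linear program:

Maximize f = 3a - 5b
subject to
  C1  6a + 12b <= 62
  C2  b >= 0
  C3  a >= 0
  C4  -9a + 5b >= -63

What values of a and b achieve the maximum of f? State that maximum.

a = 7, b = 0, maximum f = 21

Extreme points and f = 3a - 5b:
  (0, 31/6) → f = -155/6
  (533/69, 30/23) → f = 383/23
  (0, 0) → f = 0
  (7, 0) → f = 21

At the optimal vertex, b = 0 and -9a + 5b = -63.
Solving simultaneously gives a = 7, b = 0.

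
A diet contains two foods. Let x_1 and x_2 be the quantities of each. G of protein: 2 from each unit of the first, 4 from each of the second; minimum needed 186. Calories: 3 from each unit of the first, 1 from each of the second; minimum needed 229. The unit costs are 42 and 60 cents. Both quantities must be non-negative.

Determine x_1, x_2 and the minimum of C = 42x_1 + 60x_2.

x_1 = 73, x_2 = 10, minimum C = 3666

Corner points and C = 42x_1 + 60x_2:
  (0, 229) → C = 13740
  (93, 0) → C = 3906
  (73, 10) → C = 3666
The feasible region is unbounded (it extends along (0, 1), (1, 0)), but C strictly increases along every unbounded feasible direction, so there is no improving ray and the minimum is attained at a vertex.

The binding constraints are 2x_1 + 4x_2 = 186 and 3x_1 + x_2 = 229.
Solving simultaneously gives x_1 = 73, x_2 = 10.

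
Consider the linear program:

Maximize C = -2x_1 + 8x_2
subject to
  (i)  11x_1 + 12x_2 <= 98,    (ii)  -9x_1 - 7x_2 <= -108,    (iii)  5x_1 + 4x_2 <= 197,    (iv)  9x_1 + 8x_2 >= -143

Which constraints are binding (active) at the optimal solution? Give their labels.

Feasible corners and C = -2x_1 + 8x_2:
  (610/31, -306/31) → C = -3668/31
  (493/4, -1677/16) → C = -1085
  (1865/9, -251) → C = -21802/9
  (537, -622) → C = -6050

The maximum is at (610/31, -306/31). Substituting into each constraint, equality holds for (i) and (ii); the remaining constraints have slack.

(i) and (ii)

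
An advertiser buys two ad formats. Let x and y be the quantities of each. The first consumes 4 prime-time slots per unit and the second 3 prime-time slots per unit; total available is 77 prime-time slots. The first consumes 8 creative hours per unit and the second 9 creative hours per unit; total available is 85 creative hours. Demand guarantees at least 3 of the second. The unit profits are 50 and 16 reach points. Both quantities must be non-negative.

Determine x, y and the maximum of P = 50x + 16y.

x = 29/4, y = 3, maximum P = 821/2

Extreme points and P = 50x + 16y:
  (0, 85/9) → P = 1360/9
  (0, 3) → P = 48
  (29/4, 3) → P = 821/2

At the optimal vertex, 8x + 9y = 85 and y = 3.
Solving simultaneously gives x = 29/4, y = 3.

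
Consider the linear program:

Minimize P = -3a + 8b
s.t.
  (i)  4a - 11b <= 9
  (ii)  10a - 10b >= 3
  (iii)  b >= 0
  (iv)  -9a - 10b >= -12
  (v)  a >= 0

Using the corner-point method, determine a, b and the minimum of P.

Feasible corners and P = -3a + 8b:
  (3/10, 0) → P = -9/10
  (15/19, 93/190) → P = 147/95
  (4/3, 0) → P = -4

The optimum lies where b = 0 and -9a - 10b = -12.
Solving simultaneously gives a = 4/3, b = 0.

a = 4/3, b = 0, minimum P = -4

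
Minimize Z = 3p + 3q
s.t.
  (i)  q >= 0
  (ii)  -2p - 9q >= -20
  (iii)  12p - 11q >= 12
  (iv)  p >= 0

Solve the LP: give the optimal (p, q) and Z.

p = 1, q = 0, minimum Z = 3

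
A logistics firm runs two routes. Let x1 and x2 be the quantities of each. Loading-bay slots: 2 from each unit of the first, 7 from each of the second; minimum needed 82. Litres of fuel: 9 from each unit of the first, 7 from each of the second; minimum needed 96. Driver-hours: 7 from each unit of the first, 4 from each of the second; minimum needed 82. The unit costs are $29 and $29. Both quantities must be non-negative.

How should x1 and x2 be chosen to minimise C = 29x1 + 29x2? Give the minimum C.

Vertices and C = 29x1 + 29x2:
  (0, 41/2) → C = 1189/2
  (41, 0) → C = 1189
  (6, 10) → C = 464
The feasible region is unbounded (it extends along (0, 1), (1, 0)), but C strictly increases along every unbounded feasible direction, so there is no improving ray and the minimum is attained at a vertex.

At the optimal vertex, 2x1 + 7x2 = 82 and 7x1 + 4x2 = 82.
Solving simultaneously gives x1 = 6, x2 = 10.

x1 = 6, x2 = 10, minimum C = 464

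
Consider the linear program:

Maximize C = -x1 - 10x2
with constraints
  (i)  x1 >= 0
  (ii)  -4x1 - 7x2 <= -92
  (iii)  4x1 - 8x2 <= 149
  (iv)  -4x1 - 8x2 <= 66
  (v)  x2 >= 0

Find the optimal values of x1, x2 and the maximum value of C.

Feasible corners and C = -x1 - 10x2:
  (0, 92/7) → C = -920/7
  (23, 0) → C = -23
  (149/4, 0) → C = -149/4
The feasible region is unbounded (it extends along (0, 1), (2, 1)), but C strictly decreases along every unbounded feasible direction, so there is no improving ray and the maximum is attained at a vertex.

x1 = 23, x2 = 0, maximum C = -23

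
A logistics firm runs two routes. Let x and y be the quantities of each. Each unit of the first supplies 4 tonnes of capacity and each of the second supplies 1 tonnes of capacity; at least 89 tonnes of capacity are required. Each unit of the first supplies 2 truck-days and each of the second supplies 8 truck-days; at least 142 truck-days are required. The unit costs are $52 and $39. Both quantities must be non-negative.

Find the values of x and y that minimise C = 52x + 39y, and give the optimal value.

x = 19, y = 13, minimum C = 1495

Extreme points and C = 52x + 39y:
  (0, 89) → C = 3471
  (71, 0) → C = 3692
  (19, 13) → C = 1495
The feasible region is unbounded (it extends along (0, 1), (1, 0)), but C strictly increases along every unbounded feasible direction, so there is no improving ray and the minimum is attained at a vertex.

At the optimal vertex, 4x + y = 89 and 2x + 8y = 142.
Solving simultaneously gives x = 19, y = 13.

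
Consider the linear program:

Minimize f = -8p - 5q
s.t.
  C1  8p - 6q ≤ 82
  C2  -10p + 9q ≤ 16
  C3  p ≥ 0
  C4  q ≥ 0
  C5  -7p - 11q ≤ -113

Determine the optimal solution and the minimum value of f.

Corner points and f = -8p - 5q:
  (139/2, 79) → f = -951
  (158/13, 33/13) → f = -1429/13
  (841/173, 1242/173) → f = -12938/173

The optimum lies where 8p - 6q = 82 and -10p + 9q = 16.
Solving simultaneously gives p = 139/2, q = 79.

p = 139/2, q = 79, minimum f = -951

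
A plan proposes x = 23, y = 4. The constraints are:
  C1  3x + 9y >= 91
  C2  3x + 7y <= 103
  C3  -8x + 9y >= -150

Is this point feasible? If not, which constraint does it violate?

feasible

C1: 105 ≥ 91 ✓
C2: 97 ≤ 103 ✓
C3: -148 ≥ -150 ✓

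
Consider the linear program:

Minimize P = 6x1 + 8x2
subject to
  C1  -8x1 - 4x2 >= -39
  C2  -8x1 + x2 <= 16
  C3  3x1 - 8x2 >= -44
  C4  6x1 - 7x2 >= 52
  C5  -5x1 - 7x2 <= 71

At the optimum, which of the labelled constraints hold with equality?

C4 and C5

Extreme points and P = 6x1 + 8x2:
  (481/80, -91/40) → P = 143/8
  (557/36, -763/36) → P = -1381/18
  (-19/11, -98/11) → P = -898/11

The minimum is at (-19/11, -98/11). Substituting into each constraint, equality holds for C4 and C5; the remaining constraints have slack.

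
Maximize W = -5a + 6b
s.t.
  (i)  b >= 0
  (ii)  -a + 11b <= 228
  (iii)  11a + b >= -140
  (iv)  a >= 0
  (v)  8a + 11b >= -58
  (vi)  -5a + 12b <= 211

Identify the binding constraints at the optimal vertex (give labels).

(iv) and (vi)

Corner points and W = -5a + 6b:
  (0, 0) → W = 0
  (415/43, 929/43) → W = 3499/43
  (0, 211/12) → W = 211/2
The feasible region is unbounded (it extends along (11, 1), (1, 0)), but W strictly decreases along every unbounded feasible direction, so there is no improving ray and the maximum is attained at a vertex.

The maximum is at (0, 211/12). Substituting into each constraint, equality holds for (iv) and (vi); the remaining constraints have slack.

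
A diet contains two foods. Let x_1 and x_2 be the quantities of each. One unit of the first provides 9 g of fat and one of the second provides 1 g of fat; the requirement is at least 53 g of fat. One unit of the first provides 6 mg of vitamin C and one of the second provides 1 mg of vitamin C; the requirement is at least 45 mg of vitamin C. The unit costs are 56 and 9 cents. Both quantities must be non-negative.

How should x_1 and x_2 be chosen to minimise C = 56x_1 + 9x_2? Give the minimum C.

Extreme points and C = 56x_1 + 9x_2:
  (0, 53) → C = 477
  (15/2, 0) → C = 420
  (8/3, 29) → C = 1231/3
The feasible region is unbounded (it extends along (0, 1), (1, 0)), but C strictly increases along every unbounded feasible direction, so there is no improving ray and the minimum is attained at a vertex.

The binding constraints are 9x_1 + x_2 = 53 and 6x_1 + x_2 = 45.
Solving simultaneously gives x_1 = 8/3, x_2 = 29.

x_1 = 8/3, x_2 = 29, minimum C = 1231/3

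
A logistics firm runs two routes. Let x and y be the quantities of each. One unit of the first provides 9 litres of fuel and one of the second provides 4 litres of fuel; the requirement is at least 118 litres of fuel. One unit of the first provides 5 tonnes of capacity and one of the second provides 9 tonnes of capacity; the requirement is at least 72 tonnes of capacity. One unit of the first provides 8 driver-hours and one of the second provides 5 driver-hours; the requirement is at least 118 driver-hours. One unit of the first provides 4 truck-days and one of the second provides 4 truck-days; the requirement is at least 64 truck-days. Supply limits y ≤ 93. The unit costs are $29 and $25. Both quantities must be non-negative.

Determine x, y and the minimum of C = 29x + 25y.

The feasible region is unbounded (it extends along (1, 0)), but C strictly increases along every unbounded feasible direction, so there is no improving ray and the minimum is attained at a vertex.

x = 38/3, y = 10/3, minimum C = 1352/3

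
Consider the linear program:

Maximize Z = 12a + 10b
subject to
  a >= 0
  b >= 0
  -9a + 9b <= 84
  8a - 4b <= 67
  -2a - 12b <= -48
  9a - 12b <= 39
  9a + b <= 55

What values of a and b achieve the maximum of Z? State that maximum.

a = 137/30, b = 139/10, maximum Z = 969/5

At the optimal vertex, -9a + 9b = 84 and 9a + b = 55.
Solving simultaneously gives a = 137/30, b = 139/10.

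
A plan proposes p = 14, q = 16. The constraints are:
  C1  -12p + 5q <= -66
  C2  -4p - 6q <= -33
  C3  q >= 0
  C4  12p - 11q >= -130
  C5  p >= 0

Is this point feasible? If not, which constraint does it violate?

feasible

C1: -88 ≤ -66 ✓
C2: -152 ≤ -33 ✓
C3: 16 ≥ 0 ✓
C4: -8 ≥ -130 ✓
C5: 14 ≥ 0 ✓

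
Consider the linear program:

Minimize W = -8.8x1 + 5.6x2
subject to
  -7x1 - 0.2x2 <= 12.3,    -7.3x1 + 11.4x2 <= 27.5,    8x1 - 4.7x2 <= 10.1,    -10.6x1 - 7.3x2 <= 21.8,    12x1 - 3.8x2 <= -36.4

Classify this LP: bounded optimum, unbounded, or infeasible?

infeasible

The boundaries -7x1 - 0.2x2 = 12.3 and -7.3x1 + 11.4x2 = 27.5 meet at (-7286/4063, 10271/8126), but that point violates 12x1 - 3.8x2 ≤ -36.4. Every candidate vertex is excluded by some other constraint, so the feasible region is empty.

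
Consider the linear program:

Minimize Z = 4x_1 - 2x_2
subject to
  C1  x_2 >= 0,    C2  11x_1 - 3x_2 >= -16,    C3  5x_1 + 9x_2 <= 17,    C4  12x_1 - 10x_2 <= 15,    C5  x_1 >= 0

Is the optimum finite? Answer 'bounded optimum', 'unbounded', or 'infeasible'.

Feasible corners and Z = 4x_1 - 2x_2:
  (5/4, 0) → Z = 5
  (0, 0) → Z = 0
  (305/158, 129/158) → Z = 481/79
  (0, 17/9) → Z = -34/9
The feasible region has finitely many vertices and no improving ray; the minimum is -34/9 at (0, 17/9).

bounded optimum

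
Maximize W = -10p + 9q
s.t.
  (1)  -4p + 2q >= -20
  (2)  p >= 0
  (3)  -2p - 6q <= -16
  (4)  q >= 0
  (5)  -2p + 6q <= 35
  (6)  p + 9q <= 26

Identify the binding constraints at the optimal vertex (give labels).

(2) and (6)

Extreme points and W = -10p + 9q:
  (38/7, 6/7) → W = -326/7
  (116/19, 42/19) → W = -782/19
  (0, 8/3) → W = 24
  (0, 26/9) → W = 26

The maximum is at (0, 26/9). Substituting into each constraint, equality holds for (2) and (6); the remaining constraints have slack.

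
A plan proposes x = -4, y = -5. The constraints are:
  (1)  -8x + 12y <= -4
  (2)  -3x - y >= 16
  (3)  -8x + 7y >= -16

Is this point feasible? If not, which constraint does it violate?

feasible

(1): -28 ≤ -4 ✓
(2): 17 ≥ 16 ✓
(3): -3 ≥ -16 ✓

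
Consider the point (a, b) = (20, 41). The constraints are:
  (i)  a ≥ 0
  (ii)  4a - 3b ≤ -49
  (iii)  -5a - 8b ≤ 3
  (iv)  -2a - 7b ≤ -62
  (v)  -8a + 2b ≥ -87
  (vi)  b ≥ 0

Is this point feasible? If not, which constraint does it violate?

Constraint (ii): 4a - 3b = -43, which is not ≤ -49. All other constraints are satisfied.

not feasible — violates (ii)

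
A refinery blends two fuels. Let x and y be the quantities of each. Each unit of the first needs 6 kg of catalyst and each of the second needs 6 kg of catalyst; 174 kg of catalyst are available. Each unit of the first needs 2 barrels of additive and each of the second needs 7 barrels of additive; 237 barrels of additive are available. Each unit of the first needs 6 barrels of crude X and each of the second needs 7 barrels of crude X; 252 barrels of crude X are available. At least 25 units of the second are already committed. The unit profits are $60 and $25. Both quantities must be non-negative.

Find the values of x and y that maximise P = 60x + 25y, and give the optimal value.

Corner points and P = 60x + 25y:
  (0, 29) → P = 725
  (0, 25) → P = 625
  (4, 25) → P = 865

The optimum lies where 6x + 6y = 174 and y = 25.
Solving simultaneously gives x = 4, y = 25.

x = 4, y = 25, maximum P = 865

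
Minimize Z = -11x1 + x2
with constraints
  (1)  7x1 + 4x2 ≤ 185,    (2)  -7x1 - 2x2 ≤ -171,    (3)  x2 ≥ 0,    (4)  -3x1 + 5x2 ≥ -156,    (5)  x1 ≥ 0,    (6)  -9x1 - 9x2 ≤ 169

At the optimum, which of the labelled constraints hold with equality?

(1) and (3)

Corner points and Z = -11x1 + x2:
  (157/7, 7) → Z = -1678/7
  (185/7, 0) → Z = -2035/7
  (171/7, 0) → Z = -1881/7

The minimum is at (185/7, 0). Substituting into each constraint, equality holds for (1) and (3); the remaining constraints have slack.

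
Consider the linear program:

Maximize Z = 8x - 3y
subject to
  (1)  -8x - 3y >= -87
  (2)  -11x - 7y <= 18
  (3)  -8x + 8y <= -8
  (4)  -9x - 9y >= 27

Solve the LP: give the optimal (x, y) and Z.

x = 663/23, y = -1101/23, maximum Z = 8607/23

Vertices and Z = 8x - 3y:
  (663/23, -1101/23) → Z = 8607/23
  (96/5, -111/5) → Z = 1101/5
  (3/4, -15/4) → Z = 69/4

The binding constraints are -8x - 3y = -87 and -11x - 7y = 18.
Solving simultaneously gives x = 663/23, y = -1101/23.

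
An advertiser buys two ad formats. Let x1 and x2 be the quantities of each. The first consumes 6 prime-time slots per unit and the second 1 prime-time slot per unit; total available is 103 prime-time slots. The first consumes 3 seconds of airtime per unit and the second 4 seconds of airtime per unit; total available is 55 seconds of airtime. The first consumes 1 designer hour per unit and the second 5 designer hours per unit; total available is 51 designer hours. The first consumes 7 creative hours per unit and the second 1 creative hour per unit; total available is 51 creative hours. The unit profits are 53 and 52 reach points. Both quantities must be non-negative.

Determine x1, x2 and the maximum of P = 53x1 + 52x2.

Feasible corners and P = 53x1 + 52x2:
  (0, 0) → P = 0
  (0, 51/5) → P = 2652/5
  (51/7, 0) → P = 2703/7
  (6, 9) → P = 786

The binding constraints are x1 + 5x2 = 51 and 7x1 + x2 = 51.
Solving simultaneously gives x1 = 6, x2 = 9.

x1 = 6, x2 = 9, maximum P = 786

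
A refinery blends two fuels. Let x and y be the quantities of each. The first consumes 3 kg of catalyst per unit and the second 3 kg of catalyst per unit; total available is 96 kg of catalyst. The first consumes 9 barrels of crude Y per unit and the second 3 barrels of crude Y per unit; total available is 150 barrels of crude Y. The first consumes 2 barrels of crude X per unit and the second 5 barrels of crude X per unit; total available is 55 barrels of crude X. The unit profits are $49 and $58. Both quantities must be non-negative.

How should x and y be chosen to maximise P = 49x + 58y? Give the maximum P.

Extreme points and P = 49x + 58y:
  (0, 0) → P = 0
  (0, 11) → P = 638
  (50/3, 0) → P = 2450/3
  (15, 5) → P = 1025

The optimum lies where 9x + 3y = 150 and 2x + 5y = 55.
Solving simultaneously gives x = 15, y = 5.

x = 15, y = 5, maximum P = 1025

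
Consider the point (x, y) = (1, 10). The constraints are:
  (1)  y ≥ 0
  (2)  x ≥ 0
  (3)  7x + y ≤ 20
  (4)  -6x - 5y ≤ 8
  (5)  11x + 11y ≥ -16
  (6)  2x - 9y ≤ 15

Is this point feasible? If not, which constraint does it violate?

(1): 10 ≥ 0 ✓
(2): 1 ≥ 0 ✓
(3): 17 ≤ 20 ✓
(4): -56 ≤ 8 ✓
(5): 121 ≥ -16 ✓
(6): -88 ≤ 15 ✓

feasible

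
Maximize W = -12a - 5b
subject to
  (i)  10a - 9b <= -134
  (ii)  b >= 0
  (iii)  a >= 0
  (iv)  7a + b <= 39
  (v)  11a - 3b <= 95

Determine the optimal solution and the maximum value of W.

a = 0, b = 134/9, maximum W = -670/9

Corner points and W = -12a - 5b:
  (0, 134/9) → W = -670/9
  (217/73, 1328/73) → W = -9244/73
  (0, 39) → W = -195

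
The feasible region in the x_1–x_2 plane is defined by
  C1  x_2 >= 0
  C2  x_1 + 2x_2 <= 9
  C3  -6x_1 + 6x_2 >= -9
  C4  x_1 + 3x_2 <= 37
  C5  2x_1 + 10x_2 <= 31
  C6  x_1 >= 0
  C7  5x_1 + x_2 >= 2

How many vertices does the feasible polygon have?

Of the 21 pairwise boundary intersections, those satisfying every inequality are:
  (3/2, 0)
  (2/5, 0)
  (23/6, 7/3)
  (0, 31/10)
  (0, 2)

5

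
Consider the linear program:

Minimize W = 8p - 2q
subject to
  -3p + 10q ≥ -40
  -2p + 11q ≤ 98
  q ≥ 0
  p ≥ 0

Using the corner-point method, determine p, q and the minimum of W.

Feasible corners and W = 8p - 2q:
  (1420/13, 374/13) → W = 10612/13
  (40/3, 0) → W = 320/3
  (0, 98/11) → W = -196/11
  (0, 0) → W = 0

p = 0, q = 98/11, minimum W = -196/11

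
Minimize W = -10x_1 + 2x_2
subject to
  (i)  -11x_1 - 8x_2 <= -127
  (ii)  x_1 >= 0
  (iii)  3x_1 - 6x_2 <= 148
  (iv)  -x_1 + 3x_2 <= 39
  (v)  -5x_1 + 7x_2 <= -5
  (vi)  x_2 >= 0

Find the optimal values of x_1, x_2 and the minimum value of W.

Vertices and W = -10x_1 + 2x_2:
  (929/117, 580/117) → W = -2710/39
  (127/11, 0) → W = -1270/11
  (226, 265/3) → W = -6250/3
  (148/3, 0) → W = -1480/3
  (36, 25) → W = -310

x_1 = 226, x_2 = 265/3, minimum W = -6250/3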